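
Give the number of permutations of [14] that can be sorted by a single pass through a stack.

2674440

Stack-sortable permutations are exactly the 231-avoiding ones, counted by C_n; here n = 14.
C_14 = C(28,14)/15 = 40116600/15 = 2674440.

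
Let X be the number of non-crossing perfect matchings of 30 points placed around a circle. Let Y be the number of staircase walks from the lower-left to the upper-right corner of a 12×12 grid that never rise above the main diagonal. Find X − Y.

9486833

Pairing 30 circle points by 15 non-crossing chords gives C_15 matchings. So X = C_15 = 9694845.
Monotone paths in an n×n grid that stay weakly below the diagonal are counted by C_n; here n = 12. So Y = C_12 = 208012.
X − Y = 9694845 − 208012 = 9486833.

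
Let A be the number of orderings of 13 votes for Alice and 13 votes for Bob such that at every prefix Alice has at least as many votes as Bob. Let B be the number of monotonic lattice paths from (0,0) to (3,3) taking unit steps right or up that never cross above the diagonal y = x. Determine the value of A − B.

Reading a vote for the leader as '(' and for the other as ')' turns such a sequence into a balanced string of 13 pairs, so the count is C_13. So A = C_13 = 742900.
Monotone paths in an n×n grid that stay weakly below the diagonal are counted by C_n; here n = 3. So B = C_3 = 5.
A − B = 742900 − 5 = 742895.

742895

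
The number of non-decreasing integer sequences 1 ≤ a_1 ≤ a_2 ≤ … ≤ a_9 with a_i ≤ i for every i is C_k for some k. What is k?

9

Weakly increasing sequences with a_i ≤ i biject with Dyck paths of semilength 9, so there are C_9.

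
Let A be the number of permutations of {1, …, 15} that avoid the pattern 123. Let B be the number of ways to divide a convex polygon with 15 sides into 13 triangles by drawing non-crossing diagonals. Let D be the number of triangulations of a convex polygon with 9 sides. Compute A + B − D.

For any fixed pattern of length 3, the pattern-avoiding permutations of [15] number C_15. So A = C_15 = 9694845.
A convex 15-gon is triangulated into 13 triangles, and the number of such triangulations is the Catalan number C_{15−2} = C_13. So B = C_13 = 742900.
The number of triangulations of a 9-gon is the Catalan number C_7 (index = sides − 2). So D = C_7 = 429.
A + B − D = 9694845 + 742900 − 429 = 10437316.

10437316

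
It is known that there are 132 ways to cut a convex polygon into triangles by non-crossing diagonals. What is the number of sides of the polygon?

Triangulations of a convex m-gon are counted by C_{m−2}. The Catalan number equal to 132 is C_6.
So m − 2 = 6, giving m = 8 sides.

8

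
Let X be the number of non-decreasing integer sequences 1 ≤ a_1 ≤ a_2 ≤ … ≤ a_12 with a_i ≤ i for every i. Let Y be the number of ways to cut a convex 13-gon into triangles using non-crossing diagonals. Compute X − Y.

149226

Weakly increasing sequences with a_i ≤ i biject with Dyck paths of semilength 12, so there are C_12. So X = C_12 = 208012.
A convex 13-gon is triangulated into 11 triangles, and the number of such triangulations is the Catalan number C_{13−2} = C_11. So Y = C_11 = 58786.
X − Y = 208012 − 58786 = 149226.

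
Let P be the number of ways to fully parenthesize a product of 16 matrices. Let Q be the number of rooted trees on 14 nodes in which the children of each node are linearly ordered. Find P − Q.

Parenthesizations of m factors correspond to full binary trees with m leaves, counted by C_{m−1}; m = 16 gives C_15. So P = C_15 = 9694845.
Rooted ordered (plane) trees on m nodes have m−1 edges and are counted by C_{m−1}; m = 14 gives C_13. So Q = C_13 = 742900.
P − Q = 9694845 − 742900 = 8951945.

8951945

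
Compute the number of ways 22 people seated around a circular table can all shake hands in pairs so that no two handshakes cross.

With 22 = 2·11 people, non-crossing handshake pairings are non-crossing perfect matchings on a circle, counted by C_11.
C_11 = C(22,11)/12 = 705432/12 = 58786.

58786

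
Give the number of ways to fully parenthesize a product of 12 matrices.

58786

Ways to associate a product of 12 factors correspond to binary trees on 12 leaves, so the count is C_11.
C_11 = C(22,11)/12 = 705432/12 = 58786.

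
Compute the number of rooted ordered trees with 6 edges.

132

A rooted plane tree with 6 edges has 7 nodes, and the count is C_6.
C_6 = C(12,6)/7 = 924/7 = 132.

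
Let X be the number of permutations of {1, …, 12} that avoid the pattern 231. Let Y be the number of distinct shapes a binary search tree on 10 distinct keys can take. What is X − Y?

191216

Permutations of [n] avoiding any single length-3 pattern are counted by C_n; here n = 12. So X = C_12 = 208012.
Binary trees (left/right distinguished) on n nodes are counted by C_n; here n = 10. So Y = C_10 = 16796.
X − Y = 208012 − 16796 = 191216.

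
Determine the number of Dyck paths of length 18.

Dyck paths of semilength n (length 2n) are counted by C_n; here n = 9.
C_9 = 4862.

4862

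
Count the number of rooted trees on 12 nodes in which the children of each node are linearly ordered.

Rooted ordered (plane) trees on m nodes have m−1 edges and are counted by C_{m−1}; m = 12 gives C_11.
C_11 = C(22,11)/12 = 705432/12 = 58786.

58786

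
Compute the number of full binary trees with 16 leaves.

9694845

A full binary tree with L leaves has L−1 internal nodes and is counted by C_{L−1}; L = 16 gives C_15.
C_15 = C(30,15)/16 = 155117520/16 = 9694845.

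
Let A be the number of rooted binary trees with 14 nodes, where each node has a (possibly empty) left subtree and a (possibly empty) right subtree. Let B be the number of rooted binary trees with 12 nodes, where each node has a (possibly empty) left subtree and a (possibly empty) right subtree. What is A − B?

Binary trees (left/right distinguished) on n nodes are counted by C_n; here n = 14. So A = C_14 = 2674440.
Binary trees (left/right distinguished) on n nodes are counted by C_n; here n = 12. So B = C_12 = 208012.
A − B = 2674440 − 208012 = 2466428.

2466428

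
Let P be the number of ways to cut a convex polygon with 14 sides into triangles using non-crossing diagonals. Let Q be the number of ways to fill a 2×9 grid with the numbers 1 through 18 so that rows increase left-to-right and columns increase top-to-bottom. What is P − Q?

Triangulations of a convex m-gon are counted by C_{m−2}; with m = 14 this is C_12. So P = C_12 = 208012.
Standard Young tableaux of shape 2×n are counted by C_n; here n = 9. So Q = C_9 = 4862.
P − Q = 208012 − 4862 = 203150.

203150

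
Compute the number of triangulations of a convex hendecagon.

4862

Triangulations of a convex m-gon are counted by C_{m−2}; with m = 11 this is C_9.
C_9 = C(18,9)/10 = 48620/10 = 4862.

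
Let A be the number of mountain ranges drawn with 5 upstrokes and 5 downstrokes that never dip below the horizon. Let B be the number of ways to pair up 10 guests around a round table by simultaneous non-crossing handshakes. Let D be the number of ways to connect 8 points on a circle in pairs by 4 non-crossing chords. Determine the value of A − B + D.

A Dyck path with 5 up-steps and 5 down-steps has semilength 5, so there are C_5 of them. So A = C_5 = 42.
Non-crossing handshake pairings of 2n people are counted by C_n; 10 people gives n = 5. So B = C_5 = 42.
Non-crossing perfect matchings of 2n points on a circle are counted by C_n; with 8 points, n = 4. So D = C_4 = 14.
A − B + D = 42 − 42 + 14 = 14.

14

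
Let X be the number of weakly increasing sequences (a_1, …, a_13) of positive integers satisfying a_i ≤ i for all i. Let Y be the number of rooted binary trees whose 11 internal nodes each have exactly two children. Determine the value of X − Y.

684114

Such sub-staircase sequences of length n are counted by C_n; here n = 13. So X = C_13 = 742900.
Full binary trees with n internal nodes are counted by C_n; here n = 11. So Y = C_11 = 58786.
X − Y = 742900 − 58786 = 684114.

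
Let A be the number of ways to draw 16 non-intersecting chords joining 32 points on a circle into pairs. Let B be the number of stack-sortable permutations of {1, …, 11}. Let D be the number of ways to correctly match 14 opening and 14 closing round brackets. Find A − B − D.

Pairing 32 circle points by 16 non-crossing chords gives C_16 matchings. So A = C_16 = 35357670.
Stack-sortable permutations are exactly the 231-avoiding ones, counted by C_n; here n = 11. So B = C_11 = 58786.
A balanced arrangement of 14 bracket pairs is a Dyck word of semilength 14, so the count is C_14. So D = C_14 = 2674440.
A − B − D = 35357670 − 58786 − 2674440 = 32624444.

32624444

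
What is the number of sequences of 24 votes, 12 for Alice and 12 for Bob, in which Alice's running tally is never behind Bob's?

Reading a vote for the leader as '(' and for the other as ')' turns such a sequence into a balanced string of 12 pairs, so the count is C_12.
C_12 = 208012.

208012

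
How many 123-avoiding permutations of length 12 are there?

208012

For any fixed pattern of length 3, the pattern-avoiding permutations of [12] number C_12.
C_12 = C(24,12)/13 = 2704156/13 = 208012.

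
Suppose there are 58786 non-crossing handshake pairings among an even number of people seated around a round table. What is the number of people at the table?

22

Non-crossing handshake pairings of 2n people are counted by C_n; 58786 = C_11.
So n = 11, and there are 2n = 22 people.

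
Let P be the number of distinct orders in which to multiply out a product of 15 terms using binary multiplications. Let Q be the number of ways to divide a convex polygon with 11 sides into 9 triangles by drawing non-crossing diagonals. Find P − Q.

2669578

Parenthesizations of m factors correspond to full binary trees with m leaves, counted by C_{m−1}; m = 15 gives C_14. So P = C_14 = 2674440.
The number of triangulations of an 11-gon is the Catalan number C_9 (index = sides − 2). So Q = C_9 = 4862.
P − Q = 2674440 − 4862 = 2669578.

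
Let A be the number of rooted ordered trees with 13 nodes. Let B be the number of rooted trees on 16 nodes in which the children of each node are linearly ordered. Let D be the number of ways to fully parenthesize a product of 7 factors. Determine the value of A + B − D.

9902725

Rooted ordered (plane) trees on m nodes have m−1 edges and are counted by C_{m−1}; m = 13 gives C_12. So A = C_12 = 208012.
Rooted ordered (plane) trees on m nodes have m−1 edges and are counted by C_{m−1}; m = 16 gives C_15. So B = C_15 = 9694845.
Parenthesizations of m factors correspond to full binary trees with m leaves, counted by C_{m−1}; m = 7 gives C_6. So D = C_6 = 132.
A + B − D = 208012 + 9694845 − 132 = 9902725.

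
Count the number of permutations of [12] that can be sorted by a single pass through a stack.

208012

Stack-sortable permutations are exactly the 231-avoiding ones, counted by C_n; here n = 12.
C_12 = C_11 · 2(2·11+1)/(11+2) = 58786 · 46/13 = 208012.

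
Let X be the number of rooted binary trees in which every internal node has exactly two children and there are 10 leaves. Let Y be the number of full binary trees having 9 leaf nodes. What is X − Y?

A full binary tree with L leaves has L−1 internal nodes and is counted by C_{L−1}; L = 10 gives C_9. So X = C_9 = 4862.
A full binary tree with L leaves has L−1 internal nodes and is counted by C_{L−1}; L = 9 gives C_8. So Y = C_8 = 1430.
X − Y = 4862 − 1430 = 3432.

3432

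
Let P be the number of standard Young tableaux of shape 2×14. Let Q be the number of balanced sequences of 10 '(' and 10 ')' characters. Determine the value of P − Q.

Standard Young tableaux of shape 2×n are counted by C_n; here n = 14. So P = C_14 = 2674440.
Balanced strings of n pairs of brackets are counted by C_n; here n = 10. So Q = C_10 = 16796.
P − Q = 2674440 − 16796 = 2657644.

2657644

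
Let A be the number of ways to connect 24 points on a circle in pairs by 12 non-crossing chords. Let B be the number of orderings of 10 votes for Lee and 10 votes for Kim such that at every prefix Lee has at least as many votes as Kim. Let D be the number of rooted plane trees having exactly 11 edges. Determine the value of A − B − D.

132430

Non-crossing perfect matchings of 2n points on a circle are counted by C_n; with 24 points, n = 12. So A = C_12 = 208012.
Ballot sequences with n votes each where one side never trails are Dyck words, counted by C_n; here n = 10. So B = C_10 = 16796.
A rooted plane tree with 11 edges has 12 nodes, and the count is C_11. So D = C_11 = 58786.
A − B − D = 208012 − 16796 − 58786 = 132430.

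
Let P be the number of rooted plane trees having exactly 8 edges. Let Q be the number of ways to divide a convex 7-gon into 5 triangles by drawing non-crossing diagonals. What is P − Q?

1388

Rooted ordered trees with n edges are counted by C_n; here n = 8. So P = C_8 = 1430.
The number of triangulations of a 7-gon is the Catalan number C_5 (index = sides − 2). So Q = C_5 = 42.
P − Q = 1430 − 42 = 1388.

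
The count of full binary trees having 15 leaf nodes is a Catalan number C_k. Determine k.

14

Full binary trees with 15 leaves have 15−1 = 14 internal nodes, so there are C_14 of them.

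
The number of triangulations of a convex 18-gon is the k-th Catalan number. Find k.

Triangulations of a convex m-gon are counted by C_{m−2}; with m = 18 this is C_16.

16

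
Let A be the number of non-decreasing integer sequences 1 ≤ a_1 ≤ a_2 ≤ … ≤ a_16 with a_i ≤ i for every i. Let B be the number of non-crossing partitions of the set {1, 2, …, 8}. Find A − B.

35356240

Such sub-staircase sequences of length n are counted by C_n; here n = 16. So A = C_16 = 35357670.
The non-crossing partitions of [8] form a lattice of size C_8. So B = C_8 = 1430.
A − B = 35357670 − 1430 = 35356240.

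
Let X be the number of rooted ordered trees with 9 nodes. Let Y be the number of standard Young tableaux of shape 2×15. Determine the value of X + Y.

Rooted ordered (plane) trees on m nodes have m−1 edges and are counted by C_{m−1}; m = 9 gives C_8. So X = C_8 = 1430.
Standard Young tableaux of shape 2×n are counted by C_n; here n = 15. So Y = C_15 = 9694845.
X + Y = 1430 + 9694845 = 9696275.

9696275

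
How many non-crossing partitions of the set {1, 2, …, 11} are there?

58786

Non-crossing partitions of an n-element set are counted by C_n; here n = 11.
C_11 = C(22,11)/12 = 705432/12 = 58786.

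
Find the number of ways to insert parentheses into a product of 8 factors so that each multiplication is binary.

Bracketing 8 factors into binary products is counted by C_{8−1} = C_7.
C_7 = C(14,7)/8 = 3432/8 = 429.

429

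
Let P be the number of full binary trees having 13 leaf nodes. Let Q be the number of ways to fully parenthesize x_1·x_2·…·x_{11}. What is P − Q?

A full binary tree with L leaves has L−1 internal nodes and is counted by C_{L−1}; L = 13 gives C_12. So P = C_12 = 208012.
Parenthesizations of m factors correspond to full binary trees with m leaves, counted by C_{m−1}; m = 11 gives C_10. So Q = C_10 = 16796.
P − Q = 208012 − 16796 = 191216.

191216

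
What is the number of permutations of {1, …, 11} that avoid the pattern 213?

58786

Permutations of [n] avoiding any single length-3 pattern are counted by C_n; here n = 11.
C_11 = 58786.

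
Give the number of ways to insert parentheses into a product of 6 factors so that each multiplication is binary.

Ways to associate a product of 6 factors correspond to binary trees on 6 leaves, so the count is C_5.
C_5 = C(10,5)/6 = 252/6 = 42.

42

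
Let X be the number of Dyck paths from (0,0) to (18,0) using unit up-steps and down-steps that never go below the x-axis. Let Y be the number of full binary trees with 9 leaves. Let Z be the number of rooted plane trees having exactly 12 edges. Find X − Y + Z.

211444

Paths of 9 up- and 9 down-steps that never dip below the axis are Dyck paths; their count is C_9. So X = C_9 = 4862.
Full binary trees with 9 leaves have 9−1 = 8 internal nodes, so there are C_8 of them. So Y = C_8 = 1430.
A rooted plane tree with 12 edges has 13 nodes, and the count is C_12. So Z = C_12 = 208012.
X − Y + Z = 4862 − 1430 + 208012 = 211444.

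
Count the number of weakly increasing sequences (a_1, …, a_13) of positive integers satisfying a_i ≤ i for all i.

742900

Weakly increasing sequences with a_i ≤ i biject with Dyck paths of semilength 13, so there are C_13.
C_13 = 742900.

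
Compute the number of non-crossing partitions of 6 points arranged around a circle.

132

The non-crossing partitions of [6] form a lattice of size C_6.
C_6 = C(12,6)/7 = 924/7 = 132.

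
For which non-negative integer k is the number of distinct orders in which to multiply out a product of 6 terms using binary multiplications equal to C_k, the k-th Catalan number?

Bracketing 6 factors into binary products is counted by C_{6−1} = C_5.

5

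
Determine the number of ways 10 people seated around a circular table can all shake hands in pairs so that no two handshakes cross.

With 10 = 2·5 people, non-crossing handshake pairings are non-crossing perfect matchings on a circle, counted by C_5.
C_5 = C(10,5)/6 = 252/6 = 42.

42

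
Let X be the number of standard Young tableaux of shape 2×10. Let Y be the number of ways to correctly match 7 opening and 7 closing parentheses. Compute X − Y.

By the hook-length formula (or a Dyck-path bijection), SYT of shape 2×10 number C_10. So X = C_10 = 16796.
A balanced arrangement of 7 bracket pairs is a Dyck word of semilength 7, so the count is C_7. So Y = C_7 = 429.
X − Y = 16796 − 429 = 16367.

16367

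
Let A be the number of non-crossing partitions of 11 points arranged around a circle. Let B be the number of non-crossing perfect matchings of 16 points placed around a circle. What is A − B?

The non-crossing partitions of [11] form a lattice of size C_11. So A = C_11 = 58786.
Non-crossing perfect matchings of 2n points on a circle are counted by C_n; with 16 points, n = 8. So B = C_8 = 1430.
A − B = 58786 − 1430 = 57356.

57356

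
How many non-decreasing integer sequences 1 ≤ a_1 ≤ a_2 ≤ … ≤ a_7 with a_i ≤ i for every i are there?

Such sub-staircase sequences of length n are counted by C_n; here n = 7.
C_7 = C_6 · 2(2·6+1)/(6+2) = 132 · 26/8 = 429.

429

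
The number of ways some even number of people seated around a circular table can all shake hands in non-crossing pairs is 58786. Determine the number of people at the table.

22

Non-crossing handshake pairings of 2n people are counted by C_n, and C_11 = 58786.
So n = 11, and there are 2n = 22 people.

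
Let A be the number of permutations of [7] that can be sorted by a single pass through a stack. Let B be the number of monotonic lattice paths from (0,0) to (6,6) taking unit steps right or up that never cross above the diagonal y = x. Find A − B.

Stack-sortable permutations are exactly the 231-avoiding ones, counted by C_n; here n = 7. So A = C_7 = 429.
Sub-diagonal monotone paths from (0,0) to (6,6) biject with Dyck paths of semilength 6, giving C_6. So B = C_6 = 132.
A − B = 429 − 132 = 297.

297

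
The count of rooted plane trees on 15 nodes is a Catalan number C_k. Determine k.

A rooted plane tree on 15 nodes has 14 edges, and such trees are counted by C_14.

14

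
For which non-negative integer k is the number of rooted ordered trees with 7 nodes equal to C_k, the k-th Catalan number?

Rooted ordered (plane) trees on m nodes have m−1 edges and are counted by C_{m−1}; m = 7 gives C_6.

6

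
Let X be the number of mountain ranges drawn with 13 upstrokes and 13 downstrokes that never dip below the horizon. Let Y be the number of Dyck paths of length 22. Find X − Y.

684114

Paths of 13 up- and 13 down-steps that never dip below the axis are Dyck paths; their count is C_13. So X = C_13 = 742900.
A Dyck path with 11 up-steps and 11 down-steps has semilength 11, so there are C_11 of them. So Y = C_11 = 58786.
X − Y = 742900 − 58786 = 684114.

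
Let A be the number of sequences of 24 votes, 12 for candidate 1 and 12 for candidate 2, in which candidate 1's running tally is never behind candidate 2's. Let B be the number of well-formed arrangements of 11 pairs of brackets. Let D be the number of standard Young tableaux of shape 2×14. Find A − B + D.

Ballot sequences with n votes each where one side never trails are Dyck words, counted by C_n; here n = 12. So A = C_12 = 208012.
A balanced arrangement of 11 bracket pairs is a Dyck word of semilength 11, so the count is C_11. So B = C_11 = 58786.
Standard Young tableaux of shape 2×n are counted by C_n; here n = 14. So D = C_14 = 2674440.
A − B + D = 208012 − 58786 + 2674440 = 2823666.

2823666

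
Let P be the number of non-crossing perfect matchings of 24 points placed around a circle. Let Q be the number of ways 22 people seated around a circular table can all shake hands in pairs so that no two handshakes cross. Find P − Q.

Pairing 24 circle points by 12 non-crossing chords gives C_12 matchings. So P = C_12 = 208012.
With 22 = 2·11 people, non-crossing handshake pairings are non-crossing perfect matchings on a circle, counted by C_11. So Q = C_11 = 58786.
P − Q = 208012 − 58786 = 149226.

149226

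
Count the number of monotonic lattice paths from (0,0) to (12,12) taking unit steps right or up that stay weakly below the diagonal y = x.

Monotone paths in an n×n grid that stay weakly below the diagonal are counted by C_n; here n = 12.
C_12 = 208012.

208012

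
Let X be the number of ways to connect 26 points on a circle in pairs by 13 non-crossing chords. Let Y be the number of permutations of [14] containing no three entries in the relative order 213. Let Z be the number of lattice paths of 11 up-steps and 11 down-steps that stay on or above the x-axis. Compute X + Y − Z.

Pairing 26 circle points by 13 non-crossing chords gives C_13 matchings. So X = C_13 = 742900.
For any fixed pattern of length 3, the pattern-avoiding permutations of [14] number C_14. So Y = C_14 = 2674440.
Paths of 11 up- and 11 down-steps that never dip below the axis are Dyck paths; their count is C_11. So Z = C_11 = 58786.
X + Y − Z = 742900 + 2674440 − 58786 = 3358554.

3358554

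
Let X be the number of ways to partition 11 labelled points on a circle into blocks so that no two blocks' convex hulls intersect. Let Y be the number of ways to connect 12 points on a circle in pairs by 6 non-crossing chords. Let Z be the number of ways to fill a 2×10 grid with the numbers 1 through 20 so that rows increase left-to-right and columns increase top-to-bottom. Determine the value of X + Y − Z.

The non-crossing partitions of [11] form a lattice of size C_11. So X = C_11 = 58786.
Non-crossing perfect matchings of 2n points on a circle are counted by C_n; with 12 points, n = 6. So Y = C_6 = 132.
Standard Young tableaux of shape 2×n are counted by C_n; here n = 10. So Z = C_10 = 16796.
X + Y − Z = 58786 + 132 − 16796 = 42122.

42122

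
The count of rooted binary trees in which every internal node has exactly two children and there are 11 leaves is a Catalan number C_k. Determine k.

10

A full binary tree with L leaves has L−1 internal nodes and is counted by C_{L−1}; L = 11 gives C_10.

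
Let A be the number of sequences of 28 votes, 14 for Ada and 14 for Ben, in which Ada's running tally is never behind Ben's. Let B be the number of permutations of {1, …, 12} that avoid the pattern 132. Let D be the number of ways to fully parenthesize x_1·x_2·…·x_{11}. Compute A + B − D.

2865656

Ballot sequences with n votes each where one side never trails are Dyck words, counted by C_n; here n = 14. So A = C_14 = 2674440.
For any fixed pattern of length 3, the pattern-avoiding permutations of [12] number C_12. So B = C_12 = 208012.
Ways to associate a product of 11 factors correspond to binary trees on 11 leaves, so the count is C_10. So D = C_10 = 16796.
A + B − D = 2674440 + 208012 − 16796 = 2865656.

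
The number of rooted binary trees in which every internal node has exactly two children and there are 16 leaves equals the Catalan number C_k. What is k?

15

Full binary trees with 16 leaves have 16−1 = 15 internal nodes, so there are C_15 of them.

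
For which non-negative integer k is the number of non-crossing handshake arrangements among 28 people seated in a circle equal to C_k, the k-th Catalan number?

14

With 28 = 2·14 people, non-crossing handshake pairings are non-crossing perfect matchings on a circle, counted by C_14.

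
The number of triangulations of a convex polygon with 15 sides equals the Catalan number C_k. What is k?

13

Triangulations of a convex m-gon are counted by C_{m−2}; with m = 15 this is C_13.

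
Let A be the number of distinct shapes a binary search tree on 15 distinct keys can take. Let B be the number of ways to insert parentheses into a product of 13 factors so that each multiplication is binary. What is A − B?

9486833

Rooted binary trees with 15 nodes (each child slot possibly empty) number C_15. So A = C_15 = 9694845.
Bracketing 13 factors into binary products is counted by C_{13−1} = C_12. So B = C_12 = 208012.
A − B = 9694845 − 208012 = 9486833.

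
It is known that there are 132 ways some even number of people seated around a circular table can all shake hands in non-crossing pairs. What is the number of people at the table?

12

Non-crossing handshake pairings of 2n people are counted by C_n; 132 = C_6.
So n = 6, and there are 2n = 12 people.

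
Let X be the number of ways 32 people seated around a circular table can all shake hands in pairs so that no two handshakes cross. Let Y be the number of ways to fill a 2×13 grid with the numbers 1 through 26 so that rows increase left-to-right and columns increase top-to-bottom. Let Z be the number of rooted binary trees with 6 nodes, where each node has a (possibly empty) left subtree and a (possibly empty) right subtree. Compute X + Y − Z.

36100438

With 32 = 2·16 people, non-crossing handshake pairings are non-crossing perfect matchings on a circle, counted by C_16. So X = C_16 = 35357670.
Standard Young tableaux of shape 2×n are counted by C_n; here n = 13. So Y = C_13 = 742900.
Rooted binary trees with 6 nodes (each child slot possibly empty) number C_6. So Z = C_6 = 132.
X + Y − Z = 35357670 + 742900 − 132 = 36100438.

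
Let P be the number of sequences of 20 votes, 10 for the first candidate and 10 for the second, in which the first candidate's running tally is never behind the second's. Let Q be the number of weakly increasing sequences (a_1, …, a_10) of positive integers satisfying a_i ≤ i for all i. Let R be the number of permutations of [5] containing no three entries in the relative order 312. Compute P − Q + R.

Ballot sequences with n votes each where one side never trails are Dyck words, counted by C_n; here n = 10. So P = C_10 = 16796.
Weakly increasing sequences with a_i ≤ i biject with Dyck paths of semilength 10, so there are C_10. So Q = C_10 = 16796.
Permutations of [n] avoiding any single length-3 pattern are counted by C_n; here n = 5. So R = C_5 = 42.
P − Q + R = 16796 − 16796 + 42 = 42.

42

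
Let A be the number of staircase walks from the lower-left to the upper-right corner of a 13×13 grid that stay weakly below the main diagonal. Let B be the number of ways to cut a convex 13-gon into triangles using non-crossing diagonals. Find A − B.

Monotone paths in an n×n grid that stay weakly below the diagonal are counted by C_n; here n = 13. So A = C_13 = 742900.
Triangulations of a convex m-gon are counted by C_{m−2}; with m = 13 this is C_11. So B = C_11 = 58786.
A − B = 742900 − 58786 = 684114.

684114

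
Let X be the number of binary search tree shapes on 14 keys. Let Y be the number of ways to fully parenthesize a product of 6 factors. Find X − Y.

2674398

There are C_n binary search tree shapes on n keys; with n = 14 that is C_14. So X = C_14 = 2674440.
Parenthesizations of m factors correspond to full binary trees with m leaves, counted by C_{m−1}; m = 6 gives C_5. So Y = C_5 = 42.
X − Y = 2674440 − 42 = 2674398.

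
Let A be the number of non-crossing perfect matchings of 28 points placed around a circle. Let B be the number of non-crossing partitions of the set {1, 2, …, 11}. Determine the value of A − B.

2615654

Pairing 28 circle points by 14 non-crossing chords gives C_14 matchings. So A = C_14 = 2674440.
Non-crossing partitions of an n-element set are counted by C_n; here n = 11. So B = C_11 = 58786.
A − B = 2674440 − 58786 = 2615654.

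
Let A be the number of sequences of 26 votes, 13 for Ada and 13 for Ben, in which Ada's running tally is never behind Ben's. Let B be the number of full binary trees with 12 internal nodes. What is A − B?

534888

Ballot sequences with n votes each where one side never trails are Dyck words, counted by C_n; here n = 13. So A = C_13 = 742900.
The number of full binary trees on 12 internal nodes is the Catalan number C_12. So B = C_12 = 208012.
A − B = 742900 − 208012 = 534888.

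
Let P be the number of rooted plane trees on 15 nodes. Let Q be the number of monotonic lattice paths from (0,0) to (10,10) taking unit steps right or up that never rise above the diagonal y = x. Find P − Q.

2657644

Rooted ordered (plane) trees on m nodes have m−1 edges and are counted by C_{m−1}; m = 15 gives C_14. So P = C_14 = 2674440.
Sub-diagonal monotone paths from (0,0) to (10,10) biject with Dyck paths of semilength 10, giving C_10. So Q = C_10 = 16796.
P − Q = 2674440 − 16796 = 2657644.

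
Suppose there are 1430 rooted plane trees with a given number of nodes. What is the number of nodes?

Rooted ordered trees on m nodes are counted by C_{m−1}. Since C_8 = 1430, the index is 8.
So the index is 8, and the number of nodes is 8 + 1 = 9.

9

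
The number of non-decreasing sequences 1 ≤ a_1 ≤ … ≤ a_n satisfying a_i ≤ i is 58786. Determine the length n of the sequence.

Such sub-staircase sequences of length n are counted by C_n, and C_11 = 58786.

11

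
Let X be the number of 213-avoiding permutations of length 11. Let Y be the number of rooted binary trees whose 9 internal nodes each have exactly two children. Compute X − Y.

For any fixed pattern of length 3, the pattern-avoiding permutations of [11] number C_11. So X = C_11 = 58786.
Full binary trees with n internal nodes are counted by C_n; here n = 9. So Y = C_9 = 4862.
X − Y = 58786 − 4862 = 53924.

53924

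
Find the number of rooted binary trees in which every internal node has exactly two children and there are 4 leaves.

Full binary trees with 4 leaves have 4−1 = 3 internal nodes, so there are C_3 of them.
C_3 = C(6,3)/4 = 20/4 = 5.

5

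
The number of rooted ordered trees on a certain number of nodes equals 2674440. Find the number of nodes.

Rooted ordered trees on m nodes are counted by C_{m−1}, and C_14 = 2674440.
So the index is 14, and the number of nodes is 14 + 1 = 15.

15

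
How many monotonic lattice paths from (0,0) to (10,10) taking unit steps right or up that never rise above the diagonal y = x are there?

16796

Sub-diagonal monotone paths from (0,0) to (10,10) biject with Dyck paths of semilength 10, giving C_10.
C_10 = C_9 · 2(2·9+1)/(9+2) = 4862 · 38/11 = 16796.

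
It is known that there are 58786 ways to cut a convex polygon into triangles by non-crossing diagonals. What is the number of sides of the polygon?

Triangulations of a convex m-gon are counted by C_{m−2}, and C_11 = 58786.
So m − 2 = 11, giving m = 13 sides.

13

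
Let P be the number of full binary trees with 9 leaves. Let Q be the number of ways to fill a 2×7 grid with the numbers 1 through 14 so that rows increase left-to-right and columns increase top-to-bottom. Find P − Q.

1001

A full binary tree with L leaves has L−1 internal nodes and is counted by C_{L−1}; L = 9 gives C_8. So P = C_8 = 1430.
Standard Young tableaux of shape 2×n are counted by C_n; here n = 7. So Q = C_7 = 429.
P − Q = 1430 − 429 = 1001.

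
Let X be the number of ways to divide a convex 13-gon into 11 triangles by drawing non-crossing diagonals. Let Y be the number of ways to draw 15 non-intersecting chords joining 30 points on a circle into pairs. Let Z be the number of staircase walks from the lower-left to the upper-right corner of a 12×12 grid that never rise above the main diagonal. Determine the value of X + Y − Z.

The number of triangulations of a 13-gon is the Catalan number C_11 (index = sides − 2). So X = C_11 = 58786.
Non-crossing perfect matchings of 2n points on a circle are counted by C_n; with 30 points, n = 15. So Y = C_15 = 9694845.
Sub-diagonal monotone paths from (0,0) to (12,12) biject with Dyck paths of semilength 12, giving C_12. So Z = C_12 = 208012.
X + Y − Z = 58786 + 9694845 − 208012 = 9545619.

9545619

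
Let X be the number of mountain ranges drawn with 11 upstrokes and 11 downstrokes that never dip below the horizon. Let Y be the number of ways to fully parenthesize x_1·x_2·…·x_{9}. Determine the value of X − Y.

A Dyck path with 11 up-steps and 11 down-steps has semilength 11, so there are C_11 of them. So X = C_11 = 58786.
Bracketing 9 factors into binary products is counted by C_{9−1} = C_8. So Y = C_8 = 1430.
X − Y = 58786 − 1430 = 57356.

57356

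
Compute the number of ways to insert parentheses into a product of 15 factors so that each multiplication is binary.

2674440

Bracketing 15 factors into binary products is counted by C_{15−1} = C_14.
C_14 = C_13 · 2(2·13+1)/(13+2) = 742900 · 54/15 = 2674440.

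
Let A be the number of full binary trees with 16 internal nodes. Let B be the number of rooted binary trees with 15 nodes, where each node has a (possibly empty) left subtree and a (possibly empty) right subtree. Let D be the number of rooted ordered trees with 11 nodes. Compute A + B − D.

45035719

The number of full binary trees on 16 internal nodes is the Catalan number C_16. So A = C_16 = 35357670.
Binary trees (left/right distinguished) on n nodes are counted by C_n; here n = 15. So B = C_15 = 9694845.
A rooted plane tree on 11 nodes has 10 edges, and such trees are counted by C_10. So D = C_10 = 16796.
A + B − D = 35357670 + 9694845 − 16796 = 45035719.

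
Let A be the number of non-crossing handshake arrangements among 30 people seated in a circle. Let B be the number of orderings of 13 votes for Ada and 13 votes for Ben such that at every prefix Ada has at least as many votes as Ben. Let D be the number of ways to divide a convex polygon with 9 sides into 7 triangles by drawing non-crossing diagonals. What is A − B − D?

8951516

With 30 = 2·15 people, non-crossing handshake pairings are non-crossing perfect matchings on a circle, counted by C_15. So A = C_15 = 9694845.
Ballot sequences with n votes each where one side never trails are Dyck words, counted by C_n; here n = 13. So B = C_13 = 742900.
A convex 9-gon is triangulated into 7 triangles, and the number of such triangulations is the Catalan number C_{9−2} = C_7. So D = C_7 = 429.
A − B − D = 9694845 − 742900 − 429 = 8951516.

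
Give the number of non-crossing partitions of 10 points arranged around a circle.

The non-crossing partitions of [10] form a lattice of size C_10.
C_10 = C_9 · 2(2·9+1)/(9+2) = 4862 · 38/11 = 16796.

16796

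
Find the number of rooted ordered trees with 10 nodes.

4862

Rooted ordered (plane) trees on m nodes have m−1 edges and are counted by C_{m−1}; m = 10 gives C_9.
C_9 = C_8 · 2(2·8+1)/(8+2) = 1430 · 34/10 = 4862.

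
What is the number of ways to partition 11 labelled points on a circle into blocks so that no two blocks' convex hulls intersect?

Non-crossing partitions of an n-element set are counted by C_n; here n = 11.
C_11 = C(22,11)/12 = 705432/12 = 58786.

58786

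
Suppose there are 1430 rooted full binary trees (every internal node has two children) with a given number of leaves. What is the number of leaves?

Full binary trees with L leaves are counted by C_{L−1}, and C_8 = 1430.
So the index is 8, and the number of leaves is 8 + 1 = 9.

9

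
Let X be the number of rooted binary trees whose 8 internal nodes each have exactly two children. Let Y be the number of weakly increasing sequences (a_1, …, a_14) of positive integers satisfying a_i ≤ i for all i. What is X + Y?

2675870

The number of full binary trees on 8 internal nodes is the Catalan number C_8. So X = C_8 = 1430.
Such sub-staircase sequences of length n are counted by C_n; here n = 14. So Y = C_14 = 2674440.
X + Y = 1430 + 2674440 = 2675870.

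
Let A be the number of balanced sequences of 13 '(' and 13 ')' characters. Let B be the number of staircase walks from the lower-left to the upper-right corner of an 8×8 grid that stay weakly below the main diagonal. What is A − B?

741470

A balanced arrangement of 13 bracket pairs is a Dyck word of semilength 13, so the count is C_13. So A = C_13 = 742900.
Monotone paths in an n×n grid that stay weakly below the diagonal are counted by C_n; here n = 8. So B = C_8 = 1430.
A − B = 742900 − 1430 = 741470.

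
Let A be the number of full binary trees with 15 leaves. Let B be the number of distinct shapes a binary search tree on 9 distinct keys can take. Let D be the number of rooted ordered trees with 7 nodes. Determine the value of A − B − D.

Full binary trees with 15 leaves have 15−1 = 14 internal nodes, so there are C_14 of them. So A = C_14 = 2674440.
Rooted binary trees with 9 nodes (each child slot possibly empty) number C_9. So B = C_9 = 4862.
Rooted ordered (plane) trees on m nodes have m−1 edges and are counted by C_{m−1}; m = 7 gives C_6. So D = C_6 = 132.
A − B − D = 2674440 − 4862 − 132 = 2669446.

2669446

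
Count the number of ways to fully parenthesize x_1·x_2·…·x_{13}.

Parenthesizations of m factors correspond to full binary trees with m leaves, counted by C_{m−1}; m = 13 gives C_12.
C_12 = C(24,12)/13 = 2704156/13 = 208012.

208012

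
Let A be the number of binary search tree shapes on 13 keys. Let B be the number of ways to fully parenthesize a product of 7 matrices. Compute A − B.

There are C_n binary search tree shapes on n keys; with n = 13 that is C_13. So A = C_13 = 742900.
Parenthesizations of m factors correspond to full binary trees with m leaves, counted by C_{m−1}; m = 7 gives C_6. So B = C_6 = 132.
A − B = 742900 − 132 = 742768.

742768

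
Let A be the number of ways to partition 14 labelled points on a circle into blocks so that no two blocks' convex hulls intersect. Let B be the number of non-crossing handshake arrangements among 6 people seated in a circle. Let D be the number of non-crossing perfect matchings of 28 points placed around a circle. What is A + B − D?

The non-crossing partitions of [14] form a lattice of size C_14. So A = C_14 = 2674440.
With 6 = 2·3 people, non-crossing handshake pairings are non-crossing perfect matchings on a circle, counted by C_3. So B = C_3 = 5.
Non-crossing perfect matchings of 2n points on a circle are counted by C_n; with 28 points, n = 14. So D = C_14 = 2674440.
A + B − D = 2674440 + 5 − 2674440 = 5.

5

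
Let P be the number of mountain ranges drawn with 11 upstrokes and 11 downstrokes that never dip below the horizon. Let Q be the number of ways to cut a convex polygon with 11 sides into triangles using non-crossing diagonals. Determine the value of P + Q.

63648

Dyck paths of semilength n (length 2n) are counted by C_n; here n = 11. So P = C_11 = 58786.
The number of triangulations of an 11-gon is the Catalan number C_9 (index = sides − 2). So Q = C_9 = 4862.
P + Q = 58786 + 4862 = 63648.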